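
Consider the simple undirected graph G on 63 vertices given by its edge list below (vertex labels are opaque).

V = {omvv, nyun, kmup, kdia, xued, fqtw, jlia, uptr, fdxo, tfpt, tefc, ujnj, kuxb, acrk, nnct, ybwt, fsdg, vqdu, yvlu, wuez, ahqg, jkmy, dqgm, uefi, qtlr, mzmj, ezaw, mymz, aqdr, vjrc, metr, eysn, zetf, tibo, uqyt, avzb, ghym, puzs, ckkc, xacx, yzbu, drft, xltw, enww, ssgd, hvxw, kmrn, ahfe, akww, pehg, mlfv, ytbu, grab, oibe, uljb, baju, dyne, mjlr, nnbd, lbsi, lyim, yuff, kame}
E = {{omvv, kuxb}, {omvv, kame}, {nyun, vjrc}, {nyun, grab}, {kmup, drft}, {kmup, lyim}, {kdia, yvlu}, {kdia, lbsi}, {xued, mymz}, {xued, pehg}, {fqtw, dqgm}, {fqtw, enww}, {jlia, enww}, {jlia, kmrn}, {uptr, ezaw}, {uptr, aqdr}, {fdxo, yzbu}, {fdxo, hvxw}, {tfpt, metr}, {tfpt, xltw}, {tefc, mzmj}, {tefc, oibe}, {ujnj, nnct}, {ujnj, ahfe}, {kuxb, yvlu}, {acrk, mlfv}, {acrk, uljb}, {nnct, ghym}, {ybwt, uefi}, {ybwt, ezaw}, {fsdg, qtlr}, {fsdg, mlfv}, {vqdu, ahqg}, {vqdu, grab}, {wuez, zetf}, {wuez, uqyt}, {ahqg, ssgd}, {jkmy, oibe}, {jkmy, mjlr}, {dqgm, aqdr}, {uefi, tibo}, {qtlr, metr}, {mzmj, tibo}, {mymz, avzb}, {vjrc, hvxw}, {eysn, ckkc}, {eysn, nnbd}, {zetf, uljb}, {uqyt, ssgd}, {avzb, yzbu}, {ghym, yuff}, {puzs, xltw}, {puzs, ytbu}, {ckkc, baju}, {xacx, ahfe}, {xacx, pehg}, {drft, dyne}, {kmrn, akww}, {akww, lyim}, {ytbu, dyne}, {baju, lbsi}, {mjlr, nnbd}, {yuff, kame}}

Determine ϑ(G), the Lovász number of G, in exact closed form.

deg(mymz) = 2; N(mymz) = {xued, avzb}.
deg(mjlr) = 2; N(mjlr) = {jkmy, nnbd}.
deg(dyne) = 2; N(dyne) = {drft, ytbu}.
Vertex wuez has 2 neighbors: zetf, uqyt.
Regular of degree 2 on 63 vertices: the odd cycle C_{63}.
Distinct eigenvalues (to 4 d.p.): [2.0, 1.9901, 1.9603, 1.9111, 1.843, 1.7564, 1.6525, 1.5321, 1.3965, 1.247, 1.0851, 0.9124, 0.7307, 0.5417, 0.3473, 0.1495, -0.0499, -0.2487, -0.445, -0.637, -0.8226, -1.0, -1.1675, -1.3234, -1.4661, -1.5943, -1.7066, -1.8019, -1.8794, -1.9382, -1.9777, -1.9975].
ϑ = −N·λ_min/(λ_max−λ_min) = −63·(-2*cos(pi/63))/(2−(-2*cos(pi/63))) = 63*cos(pi/63)/(cos(pi/63) + 1).
ϑ(G) ≈ 31.48040933.
Check 31 ≤ 63*cos(pi/63)/(cos(pi/63) + 1) ≤ 32: both strict.

63*cos(pi/63)/(cos(pi/63) + 1)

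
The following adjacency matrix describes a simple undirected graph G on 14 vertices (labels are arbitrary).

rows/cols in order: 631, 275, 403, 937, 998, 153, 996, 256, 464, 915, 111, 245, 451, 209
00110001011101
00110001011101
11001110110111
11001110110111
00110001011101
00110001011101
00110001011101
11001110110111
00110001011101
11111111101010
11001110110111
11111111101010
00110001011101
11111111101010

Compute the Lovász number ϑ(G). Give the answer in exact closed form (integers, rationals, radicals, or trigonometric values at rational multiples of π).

Vertex 153 has 7 neighbors: 403, 937, 256, 915, 111, 245, 209.
N(451) = {403, 937, 256, 915, 111, 245, 209}, |N(451)| = 7.
N(998) = {403, 937, 256, 915, 111, 245, 209}, |N(998)| = 7.
N(245) = {631, 275, 403, 937, 998, 153, 996, 256, 464, 111, 451}, |N(245)| = 11.
Complete 3-partite, parts [7, 4, 3]: perfect, ϑ = α = 7.
Numerically 7.0000.
7 ≤ 7 ≤ 7: collapsed.

7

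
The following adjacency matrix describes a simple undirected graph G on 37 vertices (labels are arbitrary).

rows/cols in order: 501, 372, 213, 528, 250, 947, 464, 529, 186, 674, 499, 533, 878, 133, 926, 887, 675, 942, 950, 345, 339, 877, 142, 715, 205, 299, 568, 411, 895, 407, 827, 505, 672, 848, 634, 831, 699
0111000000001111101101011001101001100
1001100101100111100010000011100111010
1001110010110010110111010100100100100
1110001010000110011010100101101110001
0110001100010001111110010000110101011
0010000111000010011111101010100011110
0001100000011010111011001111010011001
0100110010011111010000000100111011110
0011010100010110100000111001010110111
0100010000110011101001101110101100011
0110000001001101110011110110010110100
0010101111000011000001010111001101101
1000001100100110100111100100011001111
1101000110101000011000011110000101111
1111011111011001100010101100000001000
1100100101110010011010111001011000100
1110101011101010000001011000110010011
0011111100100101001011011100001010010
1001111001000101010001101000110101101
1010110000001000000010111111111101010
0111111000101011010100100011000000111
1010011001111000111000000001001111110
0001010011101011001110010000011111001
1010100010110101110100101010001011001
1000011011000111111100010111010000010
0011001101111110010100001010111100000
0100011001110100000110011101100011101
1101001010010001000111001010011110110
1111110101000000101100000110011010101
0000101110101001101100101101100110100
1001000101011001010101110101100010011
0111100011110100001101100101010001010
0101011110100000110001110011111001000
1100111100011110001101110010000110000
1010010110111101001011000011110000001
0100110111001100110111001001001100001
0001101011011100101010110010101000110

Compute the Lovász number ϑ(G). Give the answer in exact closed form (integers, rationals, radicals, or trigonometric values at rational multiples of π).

Vertex 205 has 18 neighbors: 501, 947, 464, 186, 674, 133, 926, 887, 675, 942, 950, 345, 715, 299, 568, 411, 407, 831.
deg(634) = 18; N(634) = {501, 213, 947, 529, 186, 499, 533, 878, 133, 887, 950, 339, 877, 568, 411, 895, 407, 699}.
Vertex 501 has 18 neighbors: 372, 213, 528, 878, 133, 926, 887, 675, 950, 345, 877, 715, 205, 411, 895, 827, 848, 634.
deg(568) = 18; N(568) = {372, 947, 464, 674, 499, 533, 133, 345, 339, 715, 205, 299, 411, 895, 672, 848, 634, 699}.
Regular of degree 18 on 37 vertices: SR(37,18,8,9) — a Paley graph.
A has 3 distinct eigenvalues ≈ [18.0, 2.541381, -3.541381].
λ_max=18, λ_min=-sqrt(37)/2 - 1/2; ϑ = −37·λ_min/(λ_max−λ_min) = sqrt(37).
Numerically 6.0828.

sqrt(37)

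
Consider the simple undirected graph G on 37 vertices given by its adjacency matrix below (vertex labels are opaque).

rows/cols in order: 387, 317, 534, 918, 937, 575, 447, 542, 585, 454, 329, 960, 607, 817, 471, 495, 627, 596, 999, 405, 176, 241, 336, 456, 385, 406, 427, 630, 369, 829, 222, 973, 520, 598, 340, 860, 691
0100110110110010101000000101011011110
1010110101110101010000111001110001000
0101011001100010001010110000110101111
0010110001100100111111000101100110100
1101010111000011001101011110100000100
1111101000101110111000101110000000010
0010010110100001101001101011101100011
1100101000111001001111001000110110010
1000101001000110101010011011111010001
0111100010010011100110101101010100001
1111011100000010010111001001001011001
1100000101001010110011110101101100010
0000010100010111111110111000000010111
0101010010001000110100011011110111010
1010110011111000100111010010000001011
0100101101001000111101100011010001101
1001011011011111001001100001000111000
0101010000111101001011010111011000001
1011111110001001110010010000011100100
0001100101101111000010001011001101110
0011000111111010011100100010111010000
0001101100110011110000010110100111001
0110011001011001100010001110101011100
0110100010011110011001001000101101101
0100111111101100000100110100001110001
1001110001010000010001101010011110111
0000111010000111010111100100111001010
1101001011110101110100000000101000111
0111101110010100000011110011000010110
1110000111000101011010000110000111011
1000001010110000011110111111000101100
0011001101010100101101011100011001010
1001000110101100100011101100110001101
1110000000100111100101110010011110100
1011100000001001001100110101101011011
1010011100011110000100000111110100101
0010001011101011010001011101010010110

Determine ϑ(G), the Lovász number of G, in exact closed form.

sqrt(37)

deg(860) = 18; N(860) = {387, 534, 575, 447, 542, 960, 607, 817, 471, 405, 406, 427, 630, 369, 829, 973, 340, 691}.
N(585) = {387, 937, 447, 454, 817, 471, 627, 999, 176, 456, 385, 427, 630, 369, 829, 222, 520, 691}, |N(585)| = 18.
Vertex 405 has 18 neighbors: 918, 937, 542, 454, 329, 607, 817, 471, 495, 176, 385, 427, 630, 222, 973, 598, 340, 860.
deg(176) = 18; N(176) = {534, 918, 542, 585, 454, 329, 960, 607, 471, 596, 999, 405, 336, 427, 369, 829, 222, 520}.
deg(v) = 18 for all v (|V|=37); SR(37,18,8,9) — a Paley graph.
The 3 distinct eigenvalues: [18.0, 2.5414, -3.5414].
Lovász: ϑ = −37(-sqrt(37)/2 - 1/2)/(18+-(-sqrt(37)/2 - 1/2)) = sqrt(37).
ϑ(G) ≈ 6.082762530.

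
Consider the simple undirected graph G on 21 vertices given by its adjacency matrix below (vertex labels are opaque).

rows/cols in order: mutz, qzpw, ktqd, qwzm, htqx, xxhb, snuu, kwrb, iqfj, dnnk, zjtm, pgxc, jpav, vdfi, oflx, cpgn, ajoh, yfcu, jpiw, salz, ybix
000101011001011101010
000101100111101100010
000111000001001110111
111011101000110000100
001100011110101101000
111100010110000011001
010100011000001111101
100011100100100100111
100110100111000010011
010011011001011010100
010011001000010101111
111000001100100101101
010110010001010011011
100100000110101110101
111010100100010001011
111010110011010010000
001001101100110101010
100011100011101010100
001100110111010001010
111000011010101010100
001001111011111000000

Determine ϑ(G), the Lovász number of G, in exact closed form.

6

N(dnnk) = {qzpw, htqx, xxhb, kwrb, iqfj, pgxc, vdfi, oflx, ajoh, jpiw}, |N(dnnk)| = 10.
deg(xxhb) = 10; N(xxhb) = {mutz, qzpw, ktqd, qwzm, kwrb, dnnk, zjtm, ajoh, yfcu, ybix}.
deg(oflx) = 10; N(oflx) = {mutz, qzpw, ktqd, htqx, snuu, dnnk, vdfi, yfcu, salz, ybix}.
Vertex ybix has 10 neighbors: ktqd, xxhb, snuu, kwrb, iqfj, zjtm, pgxc, jpav, vdfi, oflx.
21-vertex 10-regular graph: Kneser-type, 2-subsets of [7].
A has 3 distinct eigenvalues ≈ [10.0, 1.0, -4.0].
With N=21: ϑ(G) = 21·(-1*(-4))/(10−(-4)) = 6.
= 6.00000000… (decimal).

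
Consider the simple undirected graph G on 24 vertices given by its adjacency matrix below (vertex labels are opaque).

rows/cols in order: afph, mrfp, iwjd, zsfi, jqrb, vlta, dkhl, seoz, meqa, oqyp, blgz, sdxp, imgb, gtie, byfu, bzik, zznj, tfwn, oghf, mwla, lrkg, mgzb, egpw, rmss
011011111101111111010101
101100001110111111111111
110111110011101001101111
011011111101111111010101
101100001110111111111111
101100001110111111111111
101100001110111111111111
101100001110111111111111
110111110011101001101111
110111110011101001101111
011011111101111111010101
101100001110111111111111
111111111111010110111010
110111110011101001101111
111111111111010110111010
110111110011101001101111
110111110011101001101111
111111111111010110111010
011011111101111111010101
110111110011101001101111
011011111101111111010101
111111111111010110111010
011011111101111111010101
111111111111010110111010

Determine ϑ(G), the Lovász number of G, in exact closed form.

Vertex mgzb has 19 neighbors: afph, mrfp, iwjd, zsfi, jqrb, vlta, dkhl, seoz, meqa, oqyp, blgz, sdxp, gtie, bzik, zznj, oghf, mwla, lrkg, egpw.
N(mrfp) = {afph, iwjd, zsfi, meqa, oqyp, blgz, imgb, gtie, byfu, bzik, zznj, tfwn, oghf, mwla, lrkg, mgzb, egpw, rmss}, |N(mrfp)| = 18.
deg(rmss) = 19; N(rmss) = {afph, mrfp, iwjd, zsfi, jqrb, vlta, dkhl, seoz, meqa, oqyp, blgz, sdxp, gtie, bzik, zznj, oghf, mwla, lrkg, egpw}.
N(zznj) = {afph, mrfp, zsfi, jqrb, vlta, dkhl, seoz, blgz, sdxp, imgb, byfu, tfwn, oghf, lrkg, mgzb, egpw, rmss}, |N(zznj)| = 17.
Complete multipartite on [7, 6, 6, 5]: sandwich collapses at ϑ=7.
Numerically 7.0000000.
Check 7 ≤ 7 ≤ 7: collapsed.

7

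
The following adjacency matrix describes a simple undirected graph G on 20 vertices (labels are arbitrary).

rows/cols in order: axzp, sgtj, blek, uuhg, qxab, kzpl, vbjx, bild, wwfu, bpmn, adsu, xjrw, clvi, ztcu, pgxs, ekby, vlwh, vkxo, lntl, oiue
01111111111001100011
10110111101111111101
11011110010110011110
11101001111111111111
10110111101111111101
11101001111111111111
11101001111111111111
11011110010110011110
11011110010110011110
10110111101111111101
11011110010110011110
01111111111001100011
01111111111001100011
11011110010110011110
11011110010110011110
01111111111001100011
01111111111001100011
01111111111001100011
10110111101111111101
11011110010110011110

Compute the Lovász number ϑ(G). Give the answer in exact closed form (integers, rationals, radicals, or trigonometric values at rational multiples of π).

N(sgtj) = {axzp, blek, uuhg, kzpl, vbjx, bild, wwfu, adsu, xjrw, clvi, ztcu, pgxs, ekby, vlwh, vkxo, oiue}, |N(sgtj)| = 16.
N(qxab) = {axzp, blek, uuhg, kzpl, vbjx, bild, wwfu, adsu, xjrw, clvi, ztcu, pgxs, ekby, vlwh, vkxo, oiue}, |N(qxab)| = 16.
deg(xjrw) = 14; N(xjrw) = {sgtj, blek, uuhg, qxab, kzpl, vbjx, bild, wwfu, bpmn, adsu, ztcu, pgxs, lntl, oiue}.
Vertex vbjx has 17 neighbors: axzp, sgtj, blek, qxab, bild, wwfu, bpmn, adsu, xjrw, clvi, ztcu, pgxs, ekby, vlwh, vkxo, lntl, oiue.
4 parts of sizes [7, 6, 4, 3]; α(G) = 7 = ϑ (perfect).
= 7.0000000… (decimal).
Check 7 ≤ 7 ≤ 7: collapsed.

7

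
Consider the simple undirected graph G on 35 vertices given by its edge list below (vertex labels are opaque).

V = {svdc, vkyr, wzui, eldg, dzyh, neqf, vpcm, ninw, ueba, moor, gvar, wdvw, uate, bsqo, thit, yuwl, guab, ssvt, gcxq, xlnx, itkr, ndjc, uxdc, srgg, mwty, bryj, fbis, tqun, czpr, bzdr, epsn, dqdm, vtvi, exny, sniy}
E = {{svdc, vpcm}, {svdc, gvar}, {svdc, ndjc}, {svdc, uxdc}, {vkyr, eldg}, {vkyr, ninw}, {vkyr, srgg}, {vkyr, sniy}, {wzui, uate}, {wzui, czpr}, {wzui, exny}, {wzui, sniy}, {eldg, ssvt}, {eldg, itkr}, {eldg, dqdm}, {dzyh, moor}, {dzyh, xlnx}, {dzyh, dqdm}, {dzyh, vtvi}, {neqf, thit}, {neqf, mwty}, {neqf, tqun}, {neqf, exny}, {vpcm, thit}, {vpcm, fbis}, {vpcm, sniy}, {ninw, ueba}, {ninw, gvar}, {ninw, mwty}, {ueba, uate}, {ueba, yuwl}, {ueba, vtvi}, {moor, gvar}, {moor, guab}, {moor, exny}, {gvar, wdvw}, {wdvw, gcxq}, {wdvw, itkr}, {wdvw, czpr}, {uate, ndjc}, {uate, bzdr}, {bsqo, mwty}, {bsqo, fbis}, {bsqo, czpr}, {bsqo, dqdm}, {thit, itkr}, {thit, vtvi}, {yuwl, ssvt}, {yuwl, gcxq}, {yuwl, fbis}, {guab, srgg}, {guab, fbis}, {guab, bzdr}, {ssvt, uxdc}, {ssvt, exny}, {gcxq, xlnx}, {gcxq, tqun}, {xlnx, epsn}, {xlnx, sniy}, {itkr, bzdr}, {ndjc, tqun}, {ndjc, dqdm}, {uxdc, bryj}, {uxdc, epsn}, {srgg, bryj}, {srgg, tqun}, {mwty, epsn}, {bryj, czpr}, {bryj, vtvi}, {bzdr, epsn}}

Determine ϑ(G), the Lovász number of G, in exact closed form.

15

N(exny) = {wzui, neqf, moor, ssvt}, |N(exny)| = 4.
N(fbis) = {vpcm, bsqo, yuwl, guab}, |N(fbis)| = 4.
N(neqf) = {thit, mwty, tqun, exny}, |N(neqf)| = 4.
Vertex czpr has 4 neighbors: wzui, wdvw, bsqo, bryj.
G on 35 vertices is 4-regular; this is K(7,3), the Kneser graph.
Distinct eigenvalues (to 6 d.p.): [4.0, 2.0, -1.0, -3.0].
−35·(-3) / ((4)−(-3)) = 15 = ϑ(G).
ϑ(G) ≈ 15.0000.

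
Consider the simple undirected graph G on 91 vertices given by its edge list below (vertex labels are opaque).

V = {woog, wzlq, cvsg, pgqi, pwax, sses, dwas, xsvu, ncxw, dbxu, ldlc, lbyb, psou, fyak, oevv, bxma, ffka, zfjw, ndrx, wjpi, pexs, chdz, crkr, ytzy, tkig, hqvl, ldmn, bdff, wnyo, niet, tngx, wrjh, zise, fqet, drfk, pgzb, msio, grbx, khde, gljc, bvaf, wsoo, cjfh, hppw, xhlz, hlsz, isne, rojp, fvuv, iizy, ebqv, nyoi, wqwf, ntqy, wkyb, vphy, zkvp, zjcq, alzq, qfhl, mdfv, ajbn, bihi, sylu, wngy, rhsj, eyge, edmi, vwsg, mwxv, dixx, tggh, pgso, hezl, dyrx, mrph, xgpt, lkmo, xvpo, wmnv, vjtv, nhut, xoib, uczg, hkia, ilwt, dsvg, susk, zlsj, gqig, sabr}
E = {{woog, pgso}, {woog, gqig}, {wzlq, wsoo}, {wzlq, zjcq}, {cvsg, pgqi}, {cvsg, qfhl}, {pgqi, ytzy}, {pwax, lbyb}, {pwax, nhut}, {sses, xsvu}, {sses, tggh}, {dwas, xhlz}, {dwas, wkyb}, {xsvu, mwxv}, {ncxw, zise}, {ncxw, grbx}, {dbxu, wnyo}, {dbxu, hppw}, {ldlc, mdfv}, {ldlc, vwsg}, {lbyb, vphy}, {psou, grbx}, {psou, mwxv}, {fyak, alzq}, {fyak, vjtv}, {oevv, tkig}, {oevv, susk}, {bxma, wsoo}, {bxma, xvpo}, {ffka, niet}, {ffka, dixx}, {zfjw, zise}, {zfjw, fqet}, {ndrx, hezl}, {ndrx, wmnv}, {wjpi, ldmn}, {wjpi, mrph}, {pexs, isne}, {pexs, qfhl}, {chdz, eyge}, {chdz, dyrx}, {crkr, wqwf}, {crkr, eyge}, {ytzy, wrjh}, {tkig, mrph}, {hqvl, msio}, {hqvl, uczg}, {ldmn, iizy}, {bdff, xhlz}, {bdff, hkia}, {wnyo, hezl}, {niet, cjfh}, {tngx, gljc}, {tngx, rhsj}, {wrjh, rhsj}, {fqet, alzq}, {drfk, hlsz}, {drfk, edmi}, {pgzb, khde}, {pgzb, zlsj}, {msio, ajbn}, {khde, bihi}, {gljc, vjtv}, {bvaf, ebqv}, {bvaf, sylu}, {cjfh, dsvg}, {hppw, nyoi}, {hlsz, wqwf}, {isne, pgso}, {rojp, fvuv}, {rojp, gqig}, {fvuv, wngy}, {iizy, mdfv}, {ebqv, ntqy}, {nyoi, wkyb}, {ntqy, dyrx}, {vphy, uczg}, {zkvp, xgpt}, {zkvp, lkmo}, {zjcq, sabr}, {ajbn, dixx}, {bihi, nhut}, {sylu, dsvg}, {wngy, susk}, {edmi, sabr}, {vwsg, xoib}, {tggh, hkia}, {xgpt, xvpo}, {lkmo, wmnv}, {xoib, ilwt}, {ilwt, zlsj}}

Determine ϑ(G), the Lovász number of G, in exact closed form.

deg(hkia) = 2; N(hkia) = {bdff, tggh}.
N(vwsg) = {ldlc, xoib}, |N(vwsg)| = 2.
N(rojp) = {fvuv, gqig}, |N(rojp)| = 2.
N(cvsg) = {pgqi, qfhl}, |N(cvsg)| = 2.
Regular of degree 2 on 91 vertices: connected 2-regular on 91 ⇒ C_{91}.
A has 46 distinct eigenvalues ≈ [2.0, 1.995235, 1.980961, 1.957247, 1.924206, 1.881995, 1.830816, 1.770912, 1.702569, 1.626112, 1.541906, 1.450353, 1.351887, 1.24698, 1.136129, 1.019865, 0.898741, 0.773333, 0.644241, 0.512078, 0.377475, 0.241073, 0.103523, -0.034521, -0.172401, -0.309459, -0.445042, -0.578504, -0.70921, -0.836536, -0.959875, -1.07864, -1.192265, -1.300208, -1.401955, -1.497021, -1.584954, -1.665333, -1.737776, -1.801938, -1.857512, -1.904235, -1.941884, -1.970278, -1.989283, -1.998808].
ϑ = −N·λ_min/(λ_max−λ_min) = −91·(-2*cos(pi/91))/(2−(-2*cos(pi/91))) = 91*cos(pi/91)/(cos(pi/91) + 1).
Numerically 45.48644.
Lovász sandwich 45 ≤ 91*cos(pi/91)/(cos(pi/91) + 1) ≤ 46: both strict.

91*cos(pi/91)/(cos(pi/91) + 1)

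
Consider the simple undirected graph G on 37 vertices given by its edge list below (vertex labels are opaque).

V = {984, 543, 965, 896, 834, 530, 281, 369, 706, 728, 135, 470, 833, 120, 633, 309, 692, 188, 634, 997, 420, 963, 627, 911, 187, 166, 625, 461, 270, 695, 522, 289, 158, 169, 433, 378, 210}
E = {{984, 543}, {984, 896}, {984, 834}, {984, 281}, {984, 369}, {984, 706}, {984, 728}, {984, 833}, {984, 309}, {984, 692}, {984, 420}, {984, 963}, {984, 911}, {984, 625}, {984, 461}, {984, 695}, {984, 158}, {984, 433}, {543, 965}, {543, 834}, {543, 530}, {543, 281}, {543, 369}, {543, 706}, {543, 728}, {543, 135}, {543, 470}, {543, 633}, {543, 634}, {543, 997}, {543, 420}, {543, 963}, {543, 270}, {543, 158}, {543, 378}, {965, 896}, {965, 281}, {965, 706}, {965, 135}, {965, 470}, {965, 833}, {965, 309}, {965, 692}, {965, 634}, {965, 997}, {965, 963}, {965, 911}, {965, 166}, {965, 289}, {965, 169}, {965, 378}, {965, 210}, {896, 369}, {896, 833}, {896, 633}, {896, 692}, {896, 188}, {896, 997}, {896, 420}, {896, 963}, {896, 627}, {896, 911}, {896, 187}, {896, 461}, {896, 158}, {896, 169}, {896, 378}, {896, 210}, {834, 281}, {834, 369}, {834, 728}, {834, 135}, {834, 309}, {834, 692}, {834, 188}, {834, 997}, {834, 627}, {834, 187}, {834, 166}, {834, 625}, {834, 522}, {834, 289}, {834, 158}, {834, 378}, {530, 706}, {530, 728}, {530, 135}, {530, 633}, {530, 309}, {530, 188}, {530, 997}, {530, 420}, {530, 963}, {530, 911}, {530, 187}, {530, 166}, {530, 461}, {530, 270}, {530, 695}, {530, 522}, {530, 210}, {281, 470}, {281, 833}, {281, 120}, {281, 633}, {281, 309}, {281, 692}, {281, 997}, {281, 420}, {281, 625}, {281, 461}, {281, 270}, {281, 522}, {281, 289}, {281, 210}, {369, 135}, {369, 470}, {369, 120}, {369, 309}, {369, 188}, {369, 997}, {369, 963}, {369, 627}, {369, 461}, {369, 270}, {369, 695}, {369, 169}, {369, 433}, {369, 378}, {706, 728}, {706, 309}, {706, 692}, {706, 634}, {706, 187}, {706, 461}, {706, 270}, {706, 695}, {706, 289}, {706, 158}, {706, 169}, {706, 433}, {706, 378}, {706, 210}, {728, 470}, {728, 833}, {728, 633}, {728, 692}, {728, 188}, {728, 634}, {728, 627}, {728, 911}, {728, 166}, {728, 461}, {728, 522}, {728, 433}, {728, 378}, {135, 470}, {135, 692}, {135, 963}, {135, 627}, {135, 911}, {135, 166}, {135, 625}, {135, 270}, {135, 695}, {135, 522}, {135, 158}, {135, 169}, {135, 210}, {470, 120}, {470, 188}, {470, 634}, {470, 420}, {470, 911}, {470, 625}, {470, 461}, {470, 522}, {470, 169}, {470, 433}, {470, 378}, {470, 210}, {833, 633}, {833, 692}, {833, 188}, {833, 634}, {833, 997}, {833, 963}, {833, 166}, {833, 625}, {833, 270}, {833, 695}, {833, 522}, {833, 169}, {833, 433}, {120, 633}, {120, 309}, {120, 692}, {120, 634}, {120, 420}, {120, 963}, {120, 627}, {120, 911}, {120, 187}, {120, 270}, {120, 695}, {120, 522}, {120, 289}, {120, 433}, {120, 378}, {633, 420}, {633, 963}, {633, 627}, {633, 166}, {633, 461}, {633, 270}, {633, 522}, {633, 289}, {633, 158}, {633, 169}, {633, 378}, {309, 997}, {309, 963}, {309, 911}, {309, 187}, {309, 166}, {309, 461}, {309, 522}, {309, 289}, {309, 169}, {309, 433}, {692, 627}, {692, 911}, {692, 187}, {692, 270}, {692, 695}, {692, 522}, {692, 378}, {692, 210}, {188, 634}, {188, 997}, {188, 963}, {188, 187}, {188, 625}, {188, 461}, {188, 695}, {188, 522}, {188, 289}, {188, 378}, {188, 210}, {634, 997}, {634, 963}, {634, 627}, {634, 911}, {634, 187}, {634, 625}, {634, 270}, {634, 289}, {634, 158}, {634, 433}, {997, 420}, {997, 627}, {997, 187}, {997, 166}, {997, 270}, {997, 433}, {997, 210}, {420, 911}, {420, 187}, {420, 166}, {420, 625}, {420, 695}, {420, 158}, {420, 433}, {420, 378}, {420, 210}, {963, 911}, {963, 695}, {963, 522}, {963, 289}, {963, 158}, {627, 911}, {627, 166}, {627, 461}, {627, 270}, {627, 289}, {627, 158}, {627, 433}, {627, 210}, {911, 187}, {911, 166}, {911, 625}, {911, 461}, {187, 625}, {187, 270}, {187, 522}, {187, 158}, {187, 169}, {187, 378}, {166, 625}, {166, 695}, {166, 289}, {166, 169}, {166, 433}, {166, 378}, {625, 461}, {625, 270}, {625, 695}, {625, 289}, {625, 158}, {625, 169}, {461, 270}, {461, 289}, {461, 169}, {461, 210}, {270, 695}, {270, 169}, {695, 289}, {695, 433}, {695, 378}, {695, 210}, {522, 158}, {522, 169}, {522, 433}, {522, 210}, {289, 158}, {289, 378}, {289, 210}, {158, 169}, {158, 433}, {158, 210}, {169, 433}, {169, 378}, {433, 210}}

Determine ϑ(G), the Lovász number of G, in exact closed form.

Vertex 530 has 18 neighbors: 543, 706, 728, 135, 633, 309, 188, 997, 420, 963, 911, 187, 166, 461, 270, 695, 522, 210.
deg(188) = 18; N(188) = {896, 834, 530, 369, 728, 470, 833, 634, 997, 963, 187, 625, 461, 695, 522, 289, 378, 210}.
Vertex 634 has 18 neighbors: 543, 965, 706, 728, 470, 833, 120, 188, 997, 963, 627, 911, 187, 625, 270, 289, 158, 433.
N(378) = {543, 965, 896, 834, 369, 706, 728, 470, 120, 633, 692, 188, 420, 187, 166, 695, 289, 169}, |N(378)| = 18.
deg(v) = 18 for all v (|V|=37); SR(37,18,8,9) — a Paley graph.
spec(A) ≈ [18.0, 2.541381, -3.541381] (distinct, 6 d.p.).
−37·(-sqrt(37)/2 - 1/2) / ((18)−(-sqrt(37)/2 - 1/2)) = sqrt(37) = ϑ(G).
= 6.08276… (decimal).

sqrt(37)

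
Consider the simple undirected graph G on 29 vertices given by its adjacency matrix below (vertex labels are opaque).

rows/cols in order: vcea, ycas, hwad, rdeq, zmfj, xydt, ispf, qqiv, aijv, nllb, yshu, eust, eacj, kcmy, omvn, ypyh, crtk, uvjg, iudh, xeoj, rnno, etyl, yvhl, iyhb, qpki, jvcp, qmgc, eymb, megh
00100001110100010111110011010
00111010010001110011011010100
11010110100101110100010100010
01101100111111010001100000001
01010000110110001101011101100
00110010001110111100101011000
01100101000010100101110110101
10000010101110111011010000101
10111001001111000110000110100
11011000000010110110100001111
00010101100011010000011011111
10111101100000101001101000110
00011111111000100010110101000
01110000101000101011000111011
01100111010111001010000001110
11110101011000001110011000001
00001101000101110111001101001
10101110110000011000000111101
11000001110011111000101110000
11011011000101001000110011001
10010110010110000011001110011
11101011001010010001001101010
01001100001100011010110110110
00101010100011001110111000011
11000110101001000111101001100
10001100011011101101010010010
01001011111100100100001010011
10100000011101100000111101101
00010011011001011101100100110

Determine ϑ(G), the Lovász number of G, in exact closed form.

deg(ispf) = 14; N(ispf) = {ycas, hwad, xydt, qqiv, eacj, omvn, uvjg, xeoj, rnno, etyl, iyhb, qpki, qmgc, megh}.
Vertex xydt has 14 neighbors: hwad, rdeq, ispf, yshu, eust, eacj, omvn, ypyh, crtk, uvjg, rnno, yvhl, qpki, jvcp.
Vertex vcea has 14 neighbors: hwad, qqiv, aijv, nllb, eust, ypyh, uvjg, iudh, xeoj, rnno, etyl, qpki, jvcp, eymb.
Vertex eust has 14 neighbors: vcea, hwad, rdeq, zmfj, xydt, qqiv, aijv, omvn, crtk, xeoj, rnno, yvhl, qmgc, eymb.
Every vertex has degree 14 (N=29); strongly regular (29,14,6,7).
A has 3 distinct eigenvalues ≈ [14.0, 2.1926, -3.1926].
ϑ = −N·λ_min/(λ_max−λ_min) = −29·(-sqrt(29)/2 - 1/2)/(14−(-sqrt(29)/2 - 1/2)) = sqrt(29).
ϑ(G) ≈ 5.3852.

sqrt(29)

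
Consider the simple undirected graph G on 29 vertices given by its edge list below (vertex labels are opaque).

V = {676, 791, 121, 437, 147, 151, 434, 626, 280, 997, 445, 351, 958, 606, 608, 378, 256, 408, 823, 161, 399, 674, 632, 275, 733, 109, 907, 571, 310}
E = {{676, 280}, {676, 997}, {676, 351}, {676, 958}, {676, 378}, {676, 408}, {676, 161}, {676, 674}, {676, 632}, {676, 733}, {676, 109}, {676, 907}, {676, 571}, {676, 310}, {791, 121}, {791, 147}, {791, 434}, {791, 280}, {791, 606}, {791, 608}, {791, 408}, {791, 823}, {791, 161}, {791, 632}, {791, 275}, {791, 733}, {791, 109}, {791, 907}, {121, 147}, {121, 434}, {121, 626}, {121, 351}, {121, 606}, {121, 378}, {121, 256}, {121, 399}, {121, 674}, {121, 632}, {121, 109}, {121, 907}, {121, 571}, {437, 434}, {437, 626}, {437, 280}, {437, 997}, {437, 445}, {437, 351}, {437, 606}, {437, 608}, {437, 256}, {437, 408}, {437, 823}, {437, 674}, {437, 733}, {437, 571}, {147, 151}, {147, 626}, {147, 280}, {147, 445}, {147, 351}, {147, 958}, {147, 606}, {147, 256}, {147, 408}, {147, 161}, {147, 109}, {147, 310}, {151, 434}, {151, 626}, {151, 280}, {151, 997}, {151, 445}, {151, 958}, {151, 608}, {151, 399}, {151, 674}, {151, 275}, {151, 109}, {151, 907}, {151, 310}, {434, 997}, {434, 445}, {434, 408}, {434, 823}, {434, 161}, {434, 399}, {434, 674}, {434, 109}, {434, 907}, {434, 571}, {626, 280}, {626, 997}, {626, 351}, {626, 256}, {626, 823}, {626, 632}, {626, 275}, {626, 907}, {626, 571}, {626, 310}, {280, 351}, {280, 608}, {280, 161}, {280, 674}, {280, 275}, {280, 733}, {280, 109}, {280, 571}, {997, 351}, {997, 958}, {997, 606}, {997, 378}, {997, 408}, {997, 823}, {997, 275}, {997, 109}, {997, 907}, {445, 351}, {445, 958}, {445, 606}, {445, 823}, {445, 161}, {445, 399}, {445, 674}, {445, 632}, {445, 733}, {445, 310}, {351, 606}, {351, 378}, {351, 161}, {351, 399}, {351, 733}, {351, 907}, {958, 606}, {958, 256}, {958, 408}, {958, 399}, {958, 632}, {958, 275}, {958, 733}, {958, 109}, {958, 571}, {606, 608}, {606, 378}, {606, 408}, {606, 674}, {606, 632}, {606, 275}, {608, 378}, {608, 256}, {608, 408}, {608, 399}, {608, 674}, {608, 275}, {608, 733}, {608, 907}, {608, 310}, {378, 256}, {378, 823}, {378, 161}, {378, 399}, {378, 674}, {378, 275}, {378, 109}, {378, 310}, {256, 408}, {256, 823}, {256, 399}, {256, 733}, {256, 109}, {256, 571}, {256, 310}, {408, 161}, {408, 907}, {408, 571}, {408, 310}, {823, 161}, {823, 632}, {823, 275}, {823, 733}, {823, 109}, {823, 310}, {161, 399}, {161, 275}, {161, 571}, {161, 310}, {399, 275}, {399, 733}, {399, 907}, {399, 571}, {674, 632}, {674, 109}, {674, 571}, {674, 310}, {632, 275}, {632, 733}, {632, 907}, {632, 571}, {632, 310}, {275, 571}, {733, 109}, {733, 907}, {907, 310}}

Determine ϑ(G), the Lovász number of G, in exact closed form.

deg(791) = 14; N(791) = {121, 147, 434, 280, 606, 608, 408, 823, 161, 632, 275, 733, 109, 907}.
Vertex 445 has 14 neighbors: 437, 147, 151, 434, 351, 958, 606, 823, 161, 399, 674, 632, 733, 310.
deg(608) = 14; N(608) = {791, 437, 151, 280, 606, 378, 256, 408, 399, 674, 275, 733, 907, 310}.
N(437) = {434, 626, 280, 997, 445, 351, 606, 608, 256, 408, 823, 674, 733, 571}, |N(437)| = 14.
G on 29 vertices is 14-regular; strongly regular (29,14,6,7).
A has 3 distinct eigenvalues ≈ [14.0, 2.192582, -3.192582].
With N=29: ϑ(G) = 29·(-(-sqrt(29)/2 - 1/2))/(14−(-sqrt(29)/2 - 1/2)) = sqrt(29).
= 5.3851648… (decimal).

sqrt(29)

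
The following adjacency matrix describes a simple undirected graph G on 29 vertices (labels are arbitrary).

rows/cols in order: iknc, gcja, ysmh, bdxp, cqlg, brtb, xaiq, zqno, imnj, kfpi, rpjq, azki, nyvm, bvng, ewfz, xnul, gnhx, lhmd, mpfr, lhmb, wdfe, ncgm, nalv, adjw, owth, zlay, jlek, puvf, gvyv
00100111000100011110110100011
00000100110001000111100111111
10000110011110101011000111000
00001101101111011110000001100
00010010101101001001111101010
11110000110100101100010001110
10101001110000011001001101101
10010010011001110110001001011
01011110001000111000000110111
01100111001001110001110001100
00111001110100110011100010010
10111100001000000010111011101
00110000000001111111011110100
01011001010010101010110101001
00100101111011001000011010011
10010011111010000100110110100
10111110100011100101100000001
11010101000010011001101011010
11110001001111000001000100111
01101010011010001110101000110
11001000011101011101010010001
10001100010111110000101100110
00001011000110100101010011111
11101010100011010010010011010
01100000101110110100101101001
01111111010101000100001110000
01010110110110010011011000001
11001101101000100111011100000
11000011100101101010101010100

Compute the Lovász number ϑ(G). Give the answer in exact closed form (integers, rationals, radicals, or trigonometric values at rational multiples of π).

sqrt(29)

deg(adjw) = 14; N(adjw) = {iknc, gcja, ysmh, cqlg, xaiq, imnj, nyvm, bvng, xnul, mpfr, ncgm, owth, zlay, puvf}.
N(ncgm) = {iknc, cqlg, brtb, kfpi, azki, nyvm, bvng, ewfz, xnul, wdfe, nalv, adjw, jlek, puvf}, |N(ncgm)| = 14.
N(bvng) = {gcja, bdxp, cqlg, zqno, kfpi, nyvm, ewfz, gnhx, mpfr, wdfe, ncgm, adjw, zlay, gvyv}, |N(bvng)| = 14.
N(zlay) = {gcja, ysmh, bdxp, cqlg, brtb, xaiq, zqno, kfpi, azki, bvng, lhmd, nalv, adjw, owth}, |N(zlay)| = 14.
deg(v) = 14 for all v (|V|=29); strongly regular (29,14,6,7).
Distinct eigenvalues (to 5 d.p.): [14.0, 2.19258, -3.19258].
Lovász: ϑ = −29(-sqrt(29)/2 - 1/2)/(14+-(-sqrt(29)/2 - 1/2)) = sqrt(29).
≈ 5.38516481 (to 8 d.p.).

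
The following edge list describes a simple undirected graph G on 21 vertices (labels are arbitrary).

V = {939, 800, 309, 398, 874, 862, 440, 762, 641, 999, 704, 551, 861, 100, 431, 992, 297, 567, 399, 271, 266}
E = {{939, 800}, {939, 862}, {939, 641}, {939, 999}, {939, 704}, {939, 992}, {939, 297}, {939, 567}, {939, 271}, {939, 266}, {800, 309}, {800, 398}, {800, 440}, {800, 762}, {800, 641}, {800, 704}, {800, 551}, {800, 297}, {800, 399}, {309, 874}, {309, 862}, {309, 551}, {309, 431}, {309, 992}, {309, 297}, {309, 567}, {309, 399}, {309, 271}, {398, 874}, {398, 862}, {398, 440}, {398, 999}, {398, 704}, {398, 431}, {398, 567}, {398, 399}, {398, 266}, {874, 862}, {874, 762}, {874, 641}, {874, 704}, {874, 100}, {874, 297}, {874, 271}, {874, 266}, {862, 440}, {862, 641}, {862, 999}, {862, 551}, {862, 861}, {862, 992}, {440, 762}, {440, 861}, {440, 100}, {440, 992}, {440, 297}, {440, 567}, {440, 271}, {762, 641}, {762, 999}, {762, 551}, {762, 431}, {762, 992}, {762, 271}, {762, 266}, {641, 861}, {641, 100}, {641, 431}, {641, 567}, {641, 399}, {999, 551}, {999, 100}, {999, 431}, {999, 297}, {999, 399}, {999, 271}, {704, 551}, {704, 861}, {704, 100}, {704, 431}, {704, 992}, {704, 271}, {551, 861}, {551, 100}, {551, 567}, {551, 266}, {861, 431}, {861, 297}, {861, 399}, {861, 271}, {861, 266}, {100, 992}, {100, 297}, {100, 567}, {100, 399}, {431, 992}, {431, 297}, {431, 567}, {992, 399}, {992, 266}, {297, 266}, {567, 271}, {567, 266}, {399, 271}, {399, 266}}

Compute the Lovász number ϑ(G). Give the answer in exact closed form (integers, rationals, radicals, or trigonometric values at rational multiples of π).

N(398) = {800, 874, 862, 440, 999, 704, 431, 567, 399, 266}, |N(398)| = 10.
N(641) = {939, 800, 874, 862, 762, 861, 100, 431, 567, 399}, |N(641)| = 10.
deg(297) = 10; N(297) = {939, 800, 309, 874, 440, 999, 861, 100, 431, 266}.
N(399) = {800, 309, 398, 641, 999, 861, 100, 992, 271, 266}, |N(399)| = 10.
G on 21 vertices is 10-regular; Kneser K(7,2) on C(7,2)=21 vertices.
spec(A) ≈ [10.0, 1.0, -4.0] (distinct, 3 d.p.).
λ_max=10, λ_min=-4; ϑ = −21·λ_min/(λ_max−λ_min) = 6.
≈ 6.000000 (to 6 d.p.).

6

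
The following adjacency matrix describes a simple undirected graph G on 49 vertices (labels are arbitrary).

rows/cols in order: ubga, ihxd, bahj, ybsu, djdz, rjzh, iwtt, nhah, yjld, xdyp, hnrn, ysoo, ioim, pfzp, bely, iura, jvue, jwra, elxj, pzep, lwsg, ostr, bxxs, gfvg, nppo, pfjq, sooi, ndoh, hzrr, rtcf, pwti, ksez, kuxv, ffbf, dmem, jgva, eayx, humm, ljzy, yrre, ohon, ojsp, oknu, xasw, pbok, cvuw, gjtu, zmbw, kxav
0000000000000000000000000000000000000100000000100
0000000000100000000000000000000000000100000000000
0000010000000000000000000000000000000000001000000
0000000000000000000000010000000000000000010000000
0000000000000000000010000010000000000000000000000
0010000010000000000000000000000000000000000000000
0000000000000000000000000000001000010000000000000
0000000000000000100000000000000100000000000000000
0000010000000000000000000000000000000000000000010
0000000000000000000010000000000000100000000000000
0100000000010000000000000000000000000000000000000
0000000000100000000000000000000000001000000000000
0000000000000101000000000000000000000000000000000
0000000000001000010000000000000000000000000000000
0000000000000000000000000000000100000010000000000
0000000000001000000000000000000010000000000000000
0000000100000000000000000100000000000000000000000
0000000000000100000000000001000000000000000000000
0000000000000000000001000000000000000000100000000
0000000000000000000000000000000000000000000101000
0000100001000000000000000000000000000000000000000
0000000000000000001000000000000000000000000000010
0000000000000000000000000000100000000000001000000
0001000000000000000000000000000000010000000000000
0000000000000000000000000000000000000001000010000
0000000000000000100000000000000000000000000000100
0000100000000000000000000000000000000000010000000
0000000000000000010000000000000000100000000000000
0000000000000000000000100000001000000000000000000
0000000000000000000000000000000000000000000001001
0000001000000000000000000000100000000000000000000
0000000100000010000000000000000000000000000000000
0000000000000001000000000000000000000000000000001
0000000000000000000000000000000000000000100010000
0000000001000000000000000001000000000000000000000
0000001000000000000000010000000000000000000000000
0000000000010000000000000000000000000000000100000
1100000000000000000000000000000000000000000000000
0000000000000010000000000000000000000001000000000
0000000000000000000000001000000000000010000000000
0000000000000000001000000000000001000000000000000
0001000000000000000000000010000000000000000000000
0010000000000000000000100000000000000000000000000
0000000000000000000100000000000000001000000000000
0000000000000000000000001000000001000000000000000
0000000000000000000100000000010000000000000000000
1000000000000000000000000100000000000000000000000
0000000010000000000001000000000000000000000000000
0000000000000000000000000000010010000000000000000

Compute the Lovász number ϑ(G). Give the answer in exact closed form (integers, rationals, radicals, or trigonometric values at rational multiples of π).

N(nhah) = {jvue, ksez}, |N(nhah)| = 2.
N(ksez) = {nhah, bely}, |N(ksez)| = 2.
Vertex pbok has 2 neighbors: nppo, ffbf.
deg(nppo) = 2; N(nppo) = {yrre, pbok}.
Regular of degree 2 on 49 vertices: connected 2-regular on 49 ⇒ C_{49}.
spec(A) ≈ [2.0, 1.984, 1.935, 1.854, 1.743, 1.603, 1.437, 1.247, 1.037, 0.81, 0.569, 0.319, 0.064, -0.192, -0.445, -0.691, -0.925, -1.144, -1.345, -1.523, -1.676, -1.802, -1.898, -1.963, -1.996] (distinct, 3 d.p.).
Lovász (edge-transitive): ϑ = −49·(-2*cos(pi/49))/((2)−(-2*cos(pi/49))) = 49*cos(pi/49)/(cos(pi/49) + 1).
Numerically 24.47480518.
Check 24 ≤ 49*cos(pi/49)/(cos(pi/49) + 1) ≤ 25: both strict.

49*cos(pi/49)/(cos(pi/49) + 1)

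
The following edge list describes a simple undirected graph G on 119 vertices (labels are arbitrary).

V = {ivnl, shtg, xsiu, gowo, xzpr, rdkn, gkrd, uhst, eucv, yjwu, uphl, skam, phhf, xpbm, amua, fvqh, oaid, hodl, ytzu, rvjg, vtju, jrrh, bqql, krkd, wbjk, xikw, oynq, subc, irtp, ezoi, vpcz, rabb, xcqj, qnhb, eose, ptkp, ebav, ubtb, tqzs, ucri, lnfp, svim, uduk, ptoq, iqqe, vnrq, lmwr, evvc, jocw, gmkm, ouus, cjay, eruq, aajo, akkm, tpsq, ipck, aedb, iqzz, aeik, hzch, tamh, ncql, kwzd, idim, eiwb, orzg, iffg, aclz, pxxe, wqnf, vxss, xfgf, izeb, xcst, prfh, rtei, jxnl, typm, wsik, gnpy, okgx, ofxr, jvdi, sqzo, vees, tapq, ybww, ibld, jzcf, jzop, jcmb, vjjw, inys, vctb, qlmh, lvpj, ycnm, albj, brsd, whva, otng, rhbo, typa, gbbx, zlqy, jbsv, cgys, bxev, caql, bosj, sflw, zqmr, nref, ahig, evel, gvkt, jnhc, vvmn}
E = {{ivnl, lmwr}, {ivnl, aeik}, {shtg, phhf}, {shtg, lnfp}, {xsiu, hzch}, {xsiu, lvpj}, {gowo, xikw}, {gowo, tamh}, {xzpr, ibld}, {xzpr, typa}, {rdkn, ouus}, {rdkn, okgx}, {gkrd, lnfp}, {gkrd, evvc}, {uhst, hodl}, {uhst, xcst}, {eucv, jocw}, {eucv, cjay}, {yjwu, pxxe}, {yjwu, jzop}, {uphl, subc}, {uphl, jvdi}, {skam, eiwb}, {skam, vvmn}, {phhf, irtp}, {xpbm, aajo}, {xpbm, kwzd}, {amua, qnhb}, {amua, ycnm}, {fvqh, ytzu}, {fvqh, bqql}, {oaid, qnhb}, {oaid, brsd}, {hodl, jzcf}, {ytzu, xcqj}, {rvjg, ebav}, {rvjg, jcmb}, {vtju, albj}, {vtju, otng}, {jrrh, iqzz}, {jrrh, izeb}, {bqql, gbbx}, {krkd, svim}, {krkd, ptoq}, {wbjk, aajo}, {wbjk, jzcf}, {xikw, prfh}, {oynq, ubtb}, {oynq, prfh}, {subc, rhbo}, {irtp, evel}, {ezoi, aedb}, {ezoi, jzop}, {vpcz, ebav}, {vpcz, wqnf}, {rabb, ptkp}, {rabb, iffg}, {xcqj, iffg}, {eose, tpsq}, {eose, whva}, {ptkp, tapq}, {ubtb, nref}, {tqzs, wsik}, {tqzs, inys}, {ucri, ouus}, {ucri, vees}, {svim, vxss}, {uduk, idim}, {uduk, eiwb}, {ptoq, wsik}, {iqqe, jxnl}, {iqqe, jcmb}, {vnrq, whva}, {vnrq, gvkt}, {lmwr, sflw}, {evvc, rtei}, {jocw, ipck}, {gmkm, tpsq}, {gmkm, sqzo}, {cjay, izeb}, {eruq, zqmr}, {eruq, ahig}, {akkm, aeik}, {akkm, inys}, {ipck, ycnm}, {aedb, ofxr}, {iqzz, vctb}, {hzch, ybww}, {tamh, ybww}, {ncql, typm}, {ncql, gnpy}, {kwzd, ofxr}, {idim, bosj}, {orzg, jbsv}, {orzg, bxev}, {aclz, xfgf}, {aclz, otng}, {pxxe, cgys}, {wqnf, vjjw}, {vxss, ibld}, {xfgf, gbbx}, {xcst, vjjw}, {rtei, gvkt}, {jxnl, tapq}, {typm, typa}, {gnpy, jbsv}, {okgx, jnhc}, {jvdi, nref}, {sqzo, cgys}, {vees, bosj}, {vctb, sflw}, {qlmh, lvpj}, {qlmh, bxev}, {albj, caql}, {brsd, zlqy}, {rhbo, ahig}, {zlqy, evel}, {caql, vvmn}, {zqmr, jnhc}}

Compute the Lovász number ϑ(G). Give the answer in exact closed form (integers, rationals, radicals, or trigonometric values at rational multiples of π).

Vertex vpcz has 2 neighbors: ebav, wqnf.
N(jvdi) = {uphl, nref}, |N(jvdi)| = 2.
Vertex vjjw has 2 neighbors: wqnf, xcst.
N(ezoi) = {aedb, jzop}, |N(ezoi)| = 2.
119-vertex 2-regular graph: a single 119-cycle (edge-transitive).
spec(A) ≈ [2.0, 1.99721, 1.98886, 1.97496, 1.95556, 1.93071, 1.90047, 1.86494, 1.82422, 1.7784, 1.72763, 1.67205, 1.6118, 1.54707, 1.47802, 1.40485, 1.32776, 1.24698, 1.16272, 1.07522, 0.98472, 0.89148, 0.79575, 0.6978, 0.59791, 0.49636, 0.39342, 0.28938, 0.18454, 0.07918, -0.0264, -0.1319, -0.23704, -0.34152, -0.44504, -0.54733, -0.64808, -0.74704, -0.84391, -0.93843, -1.03033, -1.11936, -1.20527, -1.28782, -1.36678, -1.44194, -1.51307, -1.57999, -1.6425, -1.70043, -1.75363, -1.80194, -1.84522, -1.88337, -1.91626, -1.94381, -1.96595, -1.9826, -1.99373, -1.9993] (distinct, 5 d.p.).
Lovász (edge-transitive): ϑ = −119·(-2*cos(pi/119))/((2)−(-2*cos(pi/119))) = 119*cos(pi/119)/(cos(pi/119) + 1).
= 59.48963… (decimal).
Check 59 ≤ 119*cos(pi/119)/(cos(pi/119) + 1) ≤ 60: both strict.

119*cos(pi/119)/(cos(pi/119) + 1)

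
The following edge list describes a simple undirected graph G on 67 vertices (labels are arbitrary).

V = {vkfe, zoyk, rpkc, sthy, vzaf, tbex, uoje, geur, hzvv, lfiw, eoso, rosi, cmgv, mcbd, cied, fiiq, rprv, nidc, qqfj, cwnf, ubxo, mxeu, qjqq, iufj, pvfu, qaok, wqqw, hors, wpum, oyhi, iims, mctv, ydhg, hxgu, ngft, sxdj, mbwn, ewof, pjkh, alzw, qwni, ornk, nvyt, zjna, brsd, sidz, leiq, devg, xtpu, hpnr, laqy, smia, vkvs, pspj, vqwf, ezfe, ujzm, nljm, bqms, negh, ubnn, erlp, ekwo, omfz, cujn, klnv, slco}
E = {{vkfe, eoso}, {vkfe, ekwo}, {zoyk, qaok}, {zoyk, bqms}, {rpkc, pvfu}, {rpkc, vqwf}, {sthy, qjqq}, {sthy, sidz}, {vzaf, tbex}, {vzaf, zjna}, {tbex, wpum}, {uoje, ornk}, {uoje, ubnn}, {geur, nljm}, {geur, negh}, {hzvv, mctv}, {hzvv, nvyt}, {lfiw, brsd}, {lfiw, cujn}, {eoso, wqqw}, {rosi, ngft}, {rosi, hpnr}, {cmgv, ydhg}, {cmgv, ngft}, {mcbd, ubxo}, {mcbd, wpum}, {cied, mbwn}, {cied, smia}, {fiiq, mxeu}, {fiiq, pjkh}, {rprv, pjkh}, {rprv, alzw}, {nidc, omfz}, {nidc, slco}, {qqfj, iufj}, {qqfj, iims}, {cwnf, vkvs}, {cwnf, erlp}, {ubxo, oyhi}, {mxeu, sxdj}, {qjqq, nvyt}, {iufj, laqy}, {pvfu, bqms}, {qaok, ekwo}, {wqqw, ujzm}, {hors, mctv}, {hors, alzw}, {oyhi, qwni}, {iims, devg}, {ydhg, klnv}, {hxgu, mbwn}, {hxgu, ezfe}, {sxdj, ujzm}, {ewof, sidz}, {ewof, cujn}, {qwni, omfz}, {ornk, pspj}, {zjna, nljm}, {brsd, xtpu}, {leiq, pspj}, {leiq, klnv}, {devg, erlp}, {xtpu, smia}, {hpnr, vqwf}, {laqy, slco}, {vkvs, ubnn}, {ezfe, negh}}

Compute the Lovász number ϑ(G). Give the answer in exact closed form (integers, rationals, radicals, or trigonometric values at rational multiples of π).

67*cos(pi/67)/(cos(pi/67) + 1)

N(qjqq) = {sthy, nvyt}, |N(qjqq)| = 2.
deg(iufj) = 2; N(iufj) = {qqfj, laqy}.
Vertex qaok has 2 neighbors: zoyk, ekwo.
Vertex rosi has 2 neighbors: ngft, hpnr.
Regular of degree 2 on 67 vertices: connected 2-regular on 67 ⇒ C_{67}.
spec(A) ≈ [2.0, 1.991, 1.965, 1.921, 1.861, 1.784, 1.692, 1.584, 1.463, 1.329, 1.183, 1.027, 0.862, 0.689, 0.51, 0.327, 0.141, -0.047, -0.234, -0.419, -0.6, -0.776, -0.945, -1.106, -1.257, -1.398, -1.525, -1.64, -1.74, -1.825, -1.893, -1.945, -1.98, -1.998] (distinct, 3 d.p.).
Lovász (edge-transitive): ϑ = −67·(-2*cos(pi/67))/((2)−(-2*cos(pi/67))) = 67*cos(pi/67)/(cos(pi/67) + 1).
≈ 33.4815798 (to 7 d.p.).
33 ≤ 67*cos(pi/67)/(cos(pi/67) + 1) ≤ 34: both strict.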